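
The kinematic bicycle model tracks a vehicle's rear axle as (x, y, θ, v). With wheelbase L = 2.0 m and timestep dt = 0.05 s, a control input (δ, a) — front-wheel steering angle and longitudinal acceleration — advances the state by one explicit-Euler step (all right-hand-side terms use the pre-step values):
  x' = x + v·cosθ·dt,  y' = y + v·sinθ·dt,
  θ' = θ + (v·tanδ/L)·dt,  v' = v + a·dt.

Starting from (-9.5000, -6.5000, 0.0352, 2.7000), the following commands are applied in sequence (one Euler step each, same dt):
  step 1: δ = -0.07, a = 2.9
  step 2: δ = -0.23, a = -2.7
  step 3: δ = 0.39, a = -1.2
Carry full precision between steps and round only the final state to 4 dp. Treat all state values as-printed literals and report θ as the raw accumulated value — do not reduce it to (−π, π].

(-9.0874, -6.4890, 0.0417, 2.6500)

after step 1 (δ=-0.07, a=2.9): (-9.365084, -6.495249, 0.030467, 2.845000)
after step 2 (δ=-0.23, a=-2.7): (-9.222900, -6.490916, 0.013814, 2.710000)
after step 3 (δ=0.39, a=-1.2): (-9.087413, -6.489044, 0.041663, 2.650000)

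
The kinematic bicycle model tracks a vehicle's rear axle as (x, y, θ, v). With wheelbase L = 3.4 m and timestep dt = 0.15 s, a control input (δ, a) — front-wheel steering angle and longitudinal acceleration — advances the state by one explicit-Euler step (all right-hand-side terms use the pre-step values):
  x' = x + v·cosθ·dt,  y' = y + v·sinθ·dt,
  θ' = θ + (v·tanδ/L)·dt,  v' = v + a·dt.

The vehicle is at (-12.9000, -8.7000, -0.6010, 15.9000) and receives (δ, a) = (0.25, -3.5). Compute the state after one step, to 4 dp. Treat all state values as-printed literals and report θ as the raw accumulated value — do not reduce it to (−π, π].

(-10.9329, -10.0486, -0.4219, 15.3750)

x' = -12.9000 + 15.9000·cos(-0.6010)·0.15 = -10.9329
y' = -8.7000 + 15.9000·sin(-0.6010)·0.15 = -10.0486
θ' = -0.6010 + (15.9000/3.4)·tan(0.25)·0.15 = -0.4219
v' = 15.9000 − 3.5000·0.15 = 15.3750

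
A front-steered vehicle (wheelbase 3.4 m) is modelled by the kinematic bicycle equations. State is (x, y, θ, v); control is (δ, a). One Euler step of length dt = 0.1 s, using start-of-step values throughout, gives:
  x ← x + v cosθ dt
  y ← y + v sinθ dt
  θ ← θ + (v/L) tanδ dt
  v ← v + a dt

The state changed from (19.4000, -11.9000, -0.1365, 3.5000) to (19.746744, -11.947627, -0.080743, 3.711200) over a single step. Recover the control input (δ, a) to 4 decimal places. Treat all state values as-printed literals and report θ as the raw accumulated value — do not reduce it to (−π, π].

a = (v'−v)/dt = (0.211200)/0.1 = 2.1120
Δθ = θ'−θ = 0.055757;  (v·dt/L) = 3.5000·0.1/3.4 = 0.102941
tan δ = Δθ·L/(v·dt) = 0.541639  →  δ = 0.4964

δ = 0.4964, a = 2.1120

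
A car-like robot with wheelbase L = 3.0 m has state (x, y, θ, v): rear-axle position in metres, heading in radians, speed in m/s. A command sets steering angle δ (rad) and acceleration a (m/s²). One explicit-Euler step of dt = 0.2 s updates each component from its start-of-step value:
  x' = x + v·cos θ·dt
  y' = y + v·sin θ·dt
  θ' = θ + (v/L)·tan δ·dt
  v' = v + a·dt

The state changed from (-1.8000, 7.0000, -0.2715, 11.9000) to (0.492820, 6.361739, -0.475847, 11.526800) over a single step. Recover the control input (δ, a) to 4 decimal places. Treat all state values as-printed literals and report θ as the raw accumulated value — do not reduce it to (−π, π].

δ = -0.2521, a = -1.8660

a = (v'−v)/dt = (-0.373200)/0.2 = -1.8660
Δθ = θ'−θ = -0.204347;  (v·dt/L) = 11.9000·0.2/3.0 = 0.793333
tan δ = Δθ·L/(v·dt) = -0.257580  →  δ = -0.2521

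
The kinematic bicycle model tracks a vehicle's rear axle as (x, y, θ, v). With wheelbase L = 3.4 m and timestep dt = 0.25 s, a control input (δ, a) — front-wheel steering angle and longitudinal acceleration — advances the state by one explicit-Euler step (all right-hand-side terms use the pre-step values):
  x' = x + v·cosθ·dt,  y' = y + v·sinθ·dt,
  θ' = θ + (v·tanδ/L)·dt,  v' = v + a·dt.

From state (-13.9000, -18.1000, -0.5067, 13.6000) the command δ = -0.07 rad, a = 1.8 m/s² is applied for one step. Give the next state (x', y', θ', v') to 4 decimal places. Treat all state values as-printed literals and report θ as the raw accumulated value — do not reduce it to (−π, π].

(-10.9272, -19.7500, -0.5768, 14.0500)

x' = -13.9000 + 13.6000·cos(-0.5067)·0.25 = -10.9272
y' = -18.1000 + 13.6000·sin(-0.5067)·0.25 = -19.7500
θ' = -0.5067 + (13.6000/3.4)·tan(-0.07)·0.25 = -0.5768
v' = 13.6000 + 1.8000·0.25 = 14.0500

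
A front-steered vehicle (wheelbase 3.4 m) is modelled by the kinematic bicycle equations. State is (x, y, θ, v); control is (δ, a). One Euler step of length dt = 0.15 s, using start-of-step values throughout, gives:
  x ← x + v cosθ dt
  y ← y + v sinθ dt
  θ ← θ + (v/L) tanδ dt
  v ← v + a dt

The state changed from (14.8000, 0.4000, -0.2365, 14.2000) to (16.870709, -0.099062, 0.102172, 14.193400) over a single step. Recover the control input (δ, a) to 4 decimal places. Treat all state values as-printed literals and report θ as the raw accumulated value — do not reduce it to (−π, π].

δ = 0.4956, a = -0.0440

a = (v'−v)/dt = (-0.006600)/0.15 = -0.0440
Δθ = θ'−θ = 0.338672;  (v·dt/L) = 14.2000·0.15/3.4 = 0.626471
tan δ = Δθ·L/(v·dt) = 0.540603  →  δ = 0.4956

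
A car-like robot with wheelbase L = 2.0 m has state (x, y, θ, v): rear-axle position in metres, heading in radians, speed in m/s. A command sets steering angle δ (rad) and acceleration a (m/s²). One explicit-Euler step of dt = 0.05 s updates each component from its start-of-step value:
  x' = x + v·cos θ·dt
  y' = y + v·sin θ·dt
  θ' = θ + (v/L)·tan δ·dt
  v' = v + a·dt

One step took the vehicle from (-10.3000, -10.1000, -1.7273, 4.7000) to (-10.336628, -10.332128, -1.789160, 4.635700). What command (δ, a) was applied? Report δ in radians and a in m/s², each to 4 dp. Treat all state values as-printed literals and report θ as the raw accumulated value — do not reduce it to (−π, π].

δ = -0.4846, a = -1.2860

a = (v'−v)/dt = (-0.064300)/0.05 = -1.2860
Δθ = θ'−θ = -0.061860;  (v·dt/L) = 4.7000·0.05/2.0 = 0.117500
tan δ = Δθ·L/(v·dt) = -0.526468  →  δ = -0.4846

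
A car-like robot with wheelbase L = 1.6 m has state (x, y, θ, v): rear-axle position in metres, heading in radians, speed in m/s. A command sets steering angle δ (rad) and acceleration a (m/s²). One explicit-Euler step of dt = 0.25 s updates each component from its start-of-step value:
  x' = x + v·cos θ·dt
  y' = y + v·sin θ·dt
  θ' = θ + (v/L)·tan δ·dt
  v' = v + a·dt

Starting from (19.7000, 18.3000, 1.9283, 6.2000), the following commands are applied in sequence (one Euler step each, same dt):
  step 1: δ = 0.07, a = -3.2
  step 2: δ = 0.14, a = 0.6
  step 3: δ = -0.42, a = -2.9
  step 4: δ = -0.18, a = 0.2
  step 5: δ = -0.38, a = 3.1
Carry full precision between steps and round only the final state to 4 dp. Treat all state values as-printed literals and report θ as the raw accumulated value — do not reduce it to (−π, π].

after step 1 (δ=0.07, a=-3.2): (19.157598, 19.751999, 1.996223, 5.400000)
after step 2 (δ=0.14, a=0.6): (18.600440, 20.981663, 2.115126, 5.550000)
after step 3 (δ=-0.42, a=-2.9): (17.881930, 22.168634, 1.727864, 4.825000)
after step 4 (δ=-0.18, a=0.2): (17.693244, 23.360035, 1.590676, 4.875000)
after step 5 (δ=-0.38, a=3.1): (17.669017, 24.578544, 1.286436, 5.650000)

(17.6690, 24.5785, 1.2864, 5.6500)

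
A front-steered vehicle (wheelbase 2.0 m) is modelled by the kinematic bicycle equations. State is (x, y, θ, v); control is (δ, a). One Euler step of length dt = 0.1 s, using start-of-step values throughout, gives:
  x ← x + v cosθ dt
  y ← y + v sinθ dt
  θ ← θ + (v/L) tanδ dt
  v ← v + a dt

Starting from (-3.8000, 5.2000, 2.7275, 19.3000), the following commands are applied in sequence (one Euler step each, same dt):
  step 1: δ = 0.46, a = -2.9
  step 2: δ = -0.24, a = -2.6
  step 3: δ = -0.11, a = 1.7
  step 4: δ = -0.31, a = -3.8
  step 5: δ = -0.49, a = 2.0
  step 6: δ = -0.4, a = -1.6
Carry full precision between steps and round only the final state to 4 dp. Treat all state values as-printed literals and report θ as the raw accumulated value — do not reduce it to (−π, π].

(-13.5909, 9.3301, 1.6758, 18.5800)

after step 1 (δ=0.46, a=-2.9): (-5.566880, 5.976554, 3.205608, 19.010000)
after step 2 (δ=-0.24, a=-2.6): (-7.463986, 5.854944, 2.973005, 18.750000)
after step 3 (δ=-0.11, a=1.7): (-9.312404, 6.169550, 2.869462, 18.920000)
after step 4 (δ=-0.31, a=-3.8): (-11.134779, 6.678091, 2.566432, 18.540000)
after step 5 (δ=-0.49, a=2.0): (-12.690479, 7.686610, 2.071981, 18.740000)
after step 6 (δ=-0.4, a=-1.6): (-13.590871, 9.330134, 1.675824, 18.580000)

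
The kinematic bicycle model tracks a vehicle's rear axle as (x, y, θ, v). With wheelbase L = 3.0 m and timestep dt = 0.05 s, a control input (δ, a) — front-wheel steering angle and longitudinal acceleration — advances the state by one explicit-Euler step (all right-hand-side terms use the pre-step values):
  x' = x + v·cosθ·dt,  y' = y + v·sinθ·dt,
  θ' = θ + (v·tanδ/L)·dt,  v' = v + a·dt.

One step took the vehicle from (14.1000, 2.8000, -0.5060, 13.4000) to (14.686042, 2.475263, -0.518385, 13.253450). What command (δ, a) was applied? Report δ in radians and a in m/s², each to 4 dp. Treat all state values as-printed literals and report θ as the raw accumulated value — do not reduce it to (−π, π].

a = (v'−v)/dt = (-0.146550)/0.05 = -2.9310
Δθ = θ'−θ = -0.012385;  (v·dt/L) = 13.4000·0.05/3.0 = 0.223333
tan δ = Δθ·L/(v·dt) = -0.055455  →  δ = -0.0554

δ = -0.0554, a = -2.9310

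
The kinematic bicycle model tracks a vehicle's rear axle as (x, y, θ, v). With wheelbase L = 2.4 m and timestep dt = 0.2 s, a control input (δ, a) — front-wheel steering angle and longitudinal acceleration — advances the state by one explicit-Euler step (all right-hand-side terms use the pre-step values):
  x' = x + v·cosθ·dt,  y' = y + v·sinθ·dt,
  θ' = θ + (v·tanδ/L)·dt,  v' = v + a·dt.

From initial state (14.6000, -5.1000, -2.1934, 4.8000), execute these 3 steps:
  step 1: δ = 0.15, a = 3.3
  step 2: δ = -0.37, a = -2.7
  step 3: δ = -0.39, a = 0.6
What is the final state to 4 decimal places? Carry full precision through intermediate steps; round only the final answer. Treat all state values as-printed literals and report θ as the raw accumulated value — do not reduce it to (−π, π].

after step 1 (δ=0.15, a=3.3): (14.040174, -5.879868, -2.132946, 5.460000)
after step 2 (δ=-0.37, a=-2.7): (13.458131, -6.803822, -2.309424, 4.920000)
after step 3 (δ=-0.39, a=0.6): (12.795630, -7.531385, -2.477956, 5.040000)

(12.7956, -7.5314, -2.4780, 5.0400)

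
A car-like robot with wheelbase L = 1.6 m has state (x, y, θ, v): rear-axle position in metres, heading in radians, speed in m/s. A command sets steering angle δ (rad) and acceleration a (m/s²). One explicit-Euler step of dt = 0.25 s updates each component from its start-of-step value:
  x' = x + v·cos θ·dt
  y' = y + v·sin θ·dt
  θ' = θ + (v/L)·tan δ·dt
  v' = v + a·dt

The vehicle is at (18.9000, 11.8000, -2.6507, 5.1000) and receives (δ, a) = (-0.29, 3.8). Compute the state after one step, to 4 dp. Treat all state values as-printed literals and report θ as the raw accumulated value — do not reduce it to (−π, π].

x' = 18.9000 + 5.1000·cos(-2.6507)·0.25 = 17.7756
y' = 11.8000 + 5.1000·sin(-2.6507)·0.25 = 11.1989
θ' = -2.6507 + (5.1000/1.6)·tan(-0.29)·0.25 = -2.8885
v' = 5.1000 + 3.8000·0.25 = 6.0500

(17.7756, 11.1989, -2.8885, 6.0500)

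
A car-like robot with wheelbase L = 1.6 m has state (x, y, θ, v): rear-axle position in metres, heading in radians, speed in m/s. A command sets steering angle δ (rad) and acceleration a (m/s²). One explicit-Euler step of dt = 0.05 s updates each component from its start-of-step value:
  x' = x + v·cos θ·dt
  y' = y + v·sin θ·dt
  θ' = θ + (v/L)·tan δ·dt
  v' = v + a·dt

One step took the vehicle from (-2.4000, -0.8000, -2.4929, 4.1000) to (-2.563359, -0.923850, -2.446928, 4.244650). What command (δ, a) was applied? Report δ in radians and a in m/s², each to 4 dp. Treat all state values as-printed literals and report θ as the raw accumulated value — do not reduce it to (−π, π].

δ = 0.3445, a = 2.8930

a = (v'−v)/dt = (0.144650)/0.05 = 2.8930
Δθ = θ'−θ = 0.045972;  (v·dt/L) = 4.1000·0.05/1.6 = 0.128125
tan δ = Δθ·L/(v·dt) = 0.358806  →  δ = 0.3445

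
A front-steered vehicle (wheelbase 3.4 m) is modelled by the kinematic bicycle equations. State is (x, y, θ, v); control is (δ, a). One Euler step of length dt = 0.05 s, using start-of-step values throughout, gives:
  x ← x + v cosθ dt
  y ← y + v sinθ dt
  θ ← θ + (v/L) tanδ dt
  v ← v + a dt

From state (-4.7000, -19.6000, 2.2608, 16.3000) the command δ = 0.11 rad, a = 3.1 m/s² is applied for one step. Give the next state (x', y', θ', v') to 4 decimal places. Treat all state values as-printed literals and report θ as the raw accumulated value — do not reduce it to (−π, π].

x' = -4.7000 + 16.3000·cos(2.2608)·0.05 = -5.2188
y' = -19.6000 + 16.3000·sin(2.2608)·0.05 = -18.9714
θ' = 2.2608 + (16.3000/3.4)·tan(0.11)·0.05 = 2.2873
v' = 16.3000 + 3.1000·0.05 = 16.4550

(-5.2188, -18.9714, 2.2873, 16.4550)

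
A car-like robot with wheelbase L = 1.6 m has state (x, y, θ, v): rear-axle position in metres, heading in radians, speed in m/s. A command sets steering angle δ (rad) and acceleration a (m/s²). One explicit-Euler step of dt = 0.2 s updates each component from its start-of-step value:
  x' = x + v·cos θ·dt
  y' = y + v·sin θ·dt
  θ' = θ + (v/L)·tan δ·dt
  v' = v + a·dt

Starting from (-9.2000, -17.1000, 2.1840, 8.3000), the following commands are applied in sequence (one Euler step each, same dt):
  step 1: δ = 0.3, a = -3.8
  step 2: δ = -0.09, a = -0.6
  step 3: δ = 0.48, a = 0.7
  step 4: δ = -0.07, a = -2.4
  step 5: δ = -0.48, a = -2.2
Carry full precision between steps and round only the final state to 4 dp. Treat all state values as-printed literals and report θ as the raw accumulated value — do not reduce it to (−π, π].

after step 1 (δ=0.3, a=-3.8): (-10.155314, -15.742438, 2.504936, 7.540000)
after step 2 (δ=-0.09, a=-0.6): (-11.367879, -14.845917, 2.419882, 7.420000)
after step 3 (δ=0.48, a=0.7): (-12.481883, -13.865482, 2.902748, 7.560000)
after step 4 (δ=-0.07, a=-2.4): (-13.950960, -13.507773, 2.836490, 7.080000)
after step 5 (δ=-0.48, a=-2.2): (-15.301564, -13.082419, 2.375749, 6.640000)

(-15.3016, -13.0824, 2.3757, 6.6400)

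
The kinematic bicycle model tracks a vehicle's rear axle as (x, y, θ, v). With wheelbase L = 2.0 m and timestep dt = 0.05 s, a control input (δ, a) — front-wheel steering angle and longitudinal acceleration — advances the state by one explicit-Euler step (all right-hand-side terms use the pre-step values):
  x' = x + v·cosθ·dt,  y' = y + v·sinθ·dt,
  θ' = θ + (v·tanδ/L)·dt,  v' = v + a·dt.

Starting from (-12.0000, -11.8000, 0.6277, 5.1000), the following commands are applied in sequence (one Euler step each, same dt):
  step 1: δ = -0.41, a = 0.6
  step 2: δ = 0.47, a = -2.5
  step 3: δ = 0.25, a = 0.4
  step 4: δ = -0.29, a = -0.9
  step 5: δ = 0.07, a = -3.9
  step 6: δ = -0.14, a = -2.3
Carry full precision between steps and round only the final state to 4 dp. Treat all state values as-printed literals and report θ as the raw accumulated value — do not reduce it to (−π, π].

after step 1 (δ=-0.41, a=0.6): (-11.793608, -11.650242, 0.572285, 5.130000)
after step 2 (δ=0.47, a=-2.5): (-11.577977, -11.511334, 0.637431, 5.005000)
after step 3 (δ=0.25, a=0.4): (-11.376869, -11.362402, 0.669381, 5.025000)
after step 4 (δ=-0.29, a=-0.9): (-11.179838, -11.206501, 0.631893, 4.980000)
after step 5 (δ=0.07, a=-3.9): (-10.978917, -11.059423, 0.640622, 4.785000)
after step 6 (δ=-0.14, a=-2.3): (-10.787104, -10.916425, 0.623764, 4.670000)

(-10.7871, -10.9164, 0.6238, 4.6700)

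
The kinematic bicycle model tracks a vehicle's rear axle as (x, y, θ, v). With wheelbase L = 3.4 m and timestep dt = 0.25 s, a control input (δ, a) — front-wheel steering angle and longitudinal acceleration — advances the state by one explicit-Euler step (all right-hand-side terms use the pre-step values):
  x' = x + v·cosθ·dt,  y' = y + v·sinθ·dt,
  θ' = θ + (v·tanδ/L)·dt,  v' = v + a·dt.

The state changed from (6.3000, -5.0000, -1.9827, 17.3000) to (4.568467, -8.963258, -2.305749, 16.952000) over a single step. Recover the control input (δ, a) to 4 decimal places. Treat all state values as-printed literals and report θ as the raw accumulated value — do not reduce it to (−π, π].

a = (v'−v)/dt = (-0.348000)/0.25 = -1.3920
Δθ = θ'−θ = -0.323049;  (v·dt/L) = 17.3000·0.25/3.4 = 1.272059
tan δ = Δθ·L/(v·dt) = -0.253958  →  δ = -0.2487

δ = -0.2487, a = -1.3920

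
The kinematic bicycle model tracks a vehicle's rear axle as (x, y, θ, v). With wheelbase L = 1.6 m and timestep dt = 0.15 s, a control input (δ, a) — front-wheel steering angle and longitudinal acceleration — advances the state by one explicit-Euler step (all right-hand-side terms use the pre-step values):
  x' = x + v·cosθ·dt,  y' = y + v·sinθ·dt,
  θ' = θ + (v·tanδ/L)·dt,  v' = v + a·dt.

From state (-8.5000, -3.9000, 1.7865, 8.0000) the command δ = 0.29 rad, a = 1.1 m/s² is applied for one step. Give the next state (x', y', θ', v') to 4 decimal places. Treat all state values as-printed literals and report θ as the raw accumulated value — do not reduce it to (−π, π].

x' = -8.5000 + 8.0000·cos(1.7865)·0.15 = -8.7568
y' = -3.9000 + 8.0000·sin(1.7865)·0.15 = -2.7278
θ' = 1.7865 + (8.0000/1.6)·tan(0.29)·0.15 = 2.0103
v' = 8.0000 + 1.1000·0.15 = 8.1650

(-8.7568, -2.7278, 2.0103, 8.1650)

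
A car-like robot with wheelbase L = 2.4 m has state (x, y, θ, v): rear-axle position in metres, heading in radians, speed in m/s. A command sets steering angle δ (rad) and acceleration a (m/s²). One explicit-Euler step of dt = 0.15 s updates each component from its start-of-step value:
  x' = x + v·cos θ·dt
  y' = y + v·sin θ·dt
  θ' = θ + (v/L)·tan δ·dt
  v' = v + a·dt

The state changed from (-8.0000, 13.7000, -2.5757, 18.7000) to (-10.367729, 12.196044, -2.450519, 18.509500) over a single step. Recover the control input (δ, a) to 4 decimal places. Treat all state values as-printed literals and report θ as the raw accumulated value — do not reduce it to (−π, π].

a = (v'−v)/dt = (-0.190500)/0.15 = -1.2700
Δθ = θ'−θ = 0.125181;  (v·dt/L) = 18.7000·0.15/2.4 = 1.168750
tan δ = Δθ·L/(v·dt) = 0.107107  →  δ = 0.1067

δ = 0.1067, a = -1.2700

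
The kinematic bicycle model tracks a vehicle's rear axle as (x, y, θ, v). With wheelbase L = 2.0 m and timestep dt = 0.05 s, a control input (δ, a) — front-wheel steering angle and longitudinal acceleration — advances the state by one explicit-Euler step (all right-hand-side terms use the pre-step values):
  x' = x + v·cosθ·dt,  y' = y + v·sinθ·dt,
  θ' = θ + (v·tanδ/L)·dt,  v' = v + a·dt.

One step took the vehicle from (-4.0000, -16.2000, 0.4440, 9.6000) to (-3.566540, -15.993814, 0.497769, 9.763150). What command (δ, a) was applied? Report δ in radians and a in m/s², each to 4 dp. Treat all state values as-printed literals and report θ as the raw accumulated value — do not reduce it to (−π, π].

a = (v'−v)/dt = (0.163150)/0.05 = 3.2630
Δθ = θ'−θ = 0.053769;  (v·dt/L) = 9.6000·0.05/2.0 = 0.240000
tan δ = Δθ·L/(v·dt) = 0.224038  →  δ = 0.2204

δ = 0.2204, a = 3.2630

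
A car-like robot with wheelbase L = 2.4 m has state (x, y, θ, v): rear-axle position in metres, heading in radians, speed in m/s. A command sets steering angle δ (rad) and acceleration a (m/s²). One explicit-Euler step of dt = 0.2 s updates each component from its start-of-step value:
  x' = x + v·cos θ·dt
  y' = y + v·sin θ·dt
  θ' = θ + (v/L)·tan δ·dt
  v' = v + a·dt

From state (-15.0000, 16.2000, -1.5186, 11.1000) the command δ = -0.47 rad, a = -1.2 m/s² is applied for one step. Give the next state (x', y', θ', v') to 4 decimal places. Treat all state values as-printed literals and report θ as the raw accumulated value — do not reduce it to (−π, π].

(-14.8842, 13.9830, -1.9885, 10.8600)

x' = -15.0000 + 11.1000·cos(-1.5186)·0.2 = -14.8842
y' = 16.2000 + 11.1000·sin(-1.5186)·0.2 = 13.9830
θ' = -1.5186 + (11.1000/2.4)·tan(-0.47)·0.2 = -1.9885
v' = 11.1000 − 1.2000·0.2 = 10.8600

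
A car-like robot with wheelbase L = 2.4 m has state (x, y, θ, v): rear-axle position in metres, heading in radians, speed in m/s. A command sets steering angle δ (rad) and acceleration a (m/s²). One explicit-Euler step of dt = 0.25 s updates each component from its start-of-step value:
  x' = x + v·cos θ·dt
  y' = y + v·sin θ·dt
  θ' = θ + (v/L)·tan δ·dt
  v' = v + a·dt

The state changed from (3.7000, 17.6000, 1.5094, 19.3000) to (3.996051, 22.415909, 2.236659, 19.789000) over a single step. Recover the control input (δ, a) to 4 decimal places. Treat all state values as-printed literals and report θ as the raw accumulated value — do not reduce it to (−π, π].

a = (v'−v)/dt = (0.489000)/0.25 = 1.9560
Δθ = θ'−θ = 0.727259;  (v·dt/L) = 19.3000·0.25/2.4 = 2.010417
tan δ = Δθ·L/(v·dt) = 0.361745  →  δ = 0.3471

δ = 0.3471, a = 1.9560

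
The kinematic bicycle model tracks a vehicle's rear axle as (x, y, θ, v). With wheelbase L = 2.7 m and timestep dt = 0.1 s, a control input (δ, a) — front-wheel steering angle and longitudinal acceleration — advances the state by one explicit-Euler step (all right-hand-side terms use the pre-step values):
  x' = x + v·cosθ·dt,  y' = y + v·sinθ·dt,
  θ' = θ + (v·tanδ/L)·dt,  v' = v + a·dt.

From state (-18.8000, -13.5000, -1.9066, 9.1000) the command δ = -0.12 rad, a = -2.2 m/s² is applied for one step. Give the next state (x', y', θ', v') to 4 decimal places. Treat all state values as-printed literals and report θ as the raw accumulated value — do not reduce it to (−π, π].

x' = -18.8000 + 9.1000·cos(-1.9066)·0.1 = -19.0999
y' = -13.5000 + 9.1000·sin(-1.9066)·0.1 = -14.3592
θ' = -1.9066 + (9.1000/2.7)·tan(-0.12)·0.1 = -1.9472
v' = 9.1000 − 2.2000·0.1 = 8.8800

(-19.0999, -14.3592, -1.9472, 8.8800)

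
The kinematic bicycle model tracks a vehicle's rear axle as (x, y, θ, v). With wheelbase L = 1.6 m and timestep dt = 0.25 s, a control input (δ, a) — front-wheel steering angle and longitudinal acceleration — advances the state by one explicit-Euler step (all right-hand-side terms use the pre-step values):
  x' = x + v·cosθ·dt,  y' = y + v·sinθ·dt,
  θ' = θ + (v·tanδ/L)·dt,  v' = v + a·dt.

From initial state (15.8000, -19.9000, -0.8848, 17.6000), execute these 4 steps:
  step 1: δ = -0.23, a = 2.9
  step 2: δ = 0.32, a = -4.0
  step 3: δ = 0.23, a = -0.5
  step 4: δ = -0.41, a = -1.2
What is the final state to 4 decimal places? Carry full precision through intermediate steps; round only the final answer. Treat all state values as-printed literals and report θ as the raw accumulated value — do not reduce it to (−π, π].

after step 1 (δ=-0.23, a=2.9): (18.587155, -23.304669, -1.528694, 18.325000)
after step 2 (δ=0.32, a=-4.0): (18.779978, -27.881859, -0.579833, 17.325000)
after step 3 (δ=0.23, a=-0.5): (22.403303, -30.254883, 0.054000, 17.200000)
after step 4 (δ=-0.41, a=-1.2): (26.697035, -30.022795, -1.114071, 16.900000)

(26.6970, -30.0228, -1.1141, 16.9000)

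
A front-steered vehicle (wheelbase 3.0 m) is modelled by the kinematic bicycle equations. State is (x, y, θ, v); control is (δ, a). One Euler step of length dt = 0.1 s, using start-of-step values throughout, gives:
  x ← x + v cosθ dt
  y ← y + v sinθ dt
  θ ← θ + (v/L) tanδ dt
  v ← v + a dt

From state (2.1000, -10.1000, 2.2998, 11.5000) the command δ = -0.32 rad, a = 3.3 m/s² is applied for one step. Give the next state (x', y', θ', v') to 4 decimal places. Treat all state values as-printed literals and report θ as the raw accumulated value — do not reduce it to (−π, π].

x' = 2.1000 + 11.5000·cos(2.2998)·0.1 = 1.3340
y' = -10.1000 + 11.5000·sin(2.2998)·0.1 = -9.2423
θ' = 2.2998 + (11.5000/3.0)·tan(-0.32)·0.1 = 2.1728
v' = 11.5000 + 3.3000·0.1 = 11.8300

(1.3340, -9.2423, 2.1728, 11.8300)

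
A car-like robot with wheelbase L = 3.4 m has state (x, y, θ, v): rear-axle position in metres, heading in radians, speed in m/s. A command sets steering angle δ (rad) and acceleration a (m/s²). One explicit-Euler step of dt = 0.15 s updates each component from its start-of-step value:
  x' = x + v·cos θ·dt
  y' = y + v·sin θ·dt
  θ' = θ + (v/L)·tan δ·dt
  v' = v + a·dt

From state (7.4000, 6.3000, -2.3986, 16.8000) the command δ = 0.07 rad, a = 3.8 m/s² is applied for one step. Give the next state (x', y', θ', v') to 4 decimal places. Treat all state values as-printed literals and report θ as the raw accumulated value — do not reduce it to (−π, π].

x' = 7.4000 + 16.8000·cos(-2.3986)·0.15 = 5.5442
y' = 6.3000 + 16.8000·sin(-2.3986)·0.15 = 4.5952
θ' = -2.3986 + (16.8000/3.4)·tan(0.07)·0.15 = -2.3466
v' = 16.8000 + 3.8000·0.15 = 17.3700

(5.5442, 4.5952, -2.3466, 17.3700)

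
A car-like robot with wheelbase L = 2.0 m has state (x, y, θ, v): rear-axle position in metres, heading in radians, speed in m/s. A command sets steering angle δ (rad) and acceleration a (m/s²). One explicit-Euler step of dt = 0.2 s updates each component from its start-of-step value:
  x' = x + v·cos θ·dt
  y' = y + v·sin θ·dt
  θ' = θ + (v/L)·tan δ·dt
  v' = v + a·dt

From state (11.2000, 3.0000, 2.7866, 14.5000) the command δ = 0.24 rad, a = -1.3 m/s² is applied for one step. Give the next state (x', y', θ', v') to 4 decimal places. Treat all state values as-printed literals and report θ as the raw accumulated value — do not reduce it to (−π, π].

x' = 11.2000 + 14.5000·cos(2.7866)·0.2 = 8.4808
y' = 3.0000 + 14.5000·sin(2.7866)·0.2 = 4.0080
θ' = 2.7866 + (14.5000/2.0)·tan(0.24)·0.2 = 3.1414
v' = 14.5000 − 1.3000·0.2 = 14.2400

(8.4808, 4.0080, 3.1414, 14.2400)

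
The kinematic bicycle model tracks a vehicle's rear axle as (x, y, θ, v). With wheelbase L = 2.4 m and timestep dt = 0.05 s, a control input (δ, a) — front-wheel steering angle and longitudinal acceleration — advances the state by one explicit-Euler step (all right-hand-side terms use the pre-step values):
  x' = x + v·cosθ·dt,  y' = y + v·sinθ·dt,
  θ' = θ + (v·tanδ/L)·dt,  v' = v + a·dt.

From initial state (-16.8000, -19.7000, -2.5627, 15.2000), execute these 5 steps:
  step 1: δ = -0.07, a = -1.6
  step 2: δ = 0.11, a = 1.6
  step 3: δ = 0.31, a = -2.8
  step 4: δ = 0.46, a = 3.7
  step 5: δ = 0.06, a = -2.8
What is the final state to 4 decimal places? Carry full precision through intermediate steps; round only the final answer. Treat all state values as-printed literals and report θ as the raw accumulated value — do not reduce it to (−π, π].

after step 1 (δ=-0.07, a=-1.6): (-17.436172, -20.115794, -2.584903, 15.120000)
after step 2 (δ=0.11, a=1.6): (-18.078023, -20.515248, -2.550113, 15.200000)
after step 3 (δ=0.31, a=-2.8): (-18.708911, -20.939017, -2.448675, 15.060000)
after step 4 (δ=0.46, a=3.7): (-19.288259, -21.420021, -2.293228, 15.245000)
after step 5 (δ=0.06, a=-2.8): (-19.792267, -21.991861, -2.274149, 15.105000)

(-19.7923, -21.9919, -2.2741, 15.1050)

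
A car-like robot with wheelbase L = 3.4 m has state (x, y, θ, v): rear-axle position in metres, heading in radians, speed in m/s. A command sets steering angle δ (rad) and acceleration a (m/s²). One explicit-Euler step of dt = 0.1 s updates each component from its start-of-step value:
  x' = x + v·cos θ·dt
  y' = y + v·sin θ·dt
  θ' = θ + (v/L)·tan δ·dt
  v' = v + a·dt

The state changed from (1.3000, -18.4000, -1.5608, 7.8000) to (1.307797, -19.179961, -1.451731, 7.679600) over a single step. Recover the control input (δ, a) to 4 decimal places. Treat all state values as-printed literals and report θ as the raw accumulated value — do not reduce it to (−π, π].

δ = 0.4438, a = -1.2040

a = (v'−v)/dt = (-0.120400)/0.1 = -1.2040
Δθ = θ'−θ = 0.109069;  (v·dt/L) = 7.8000·0.1/3.4 = 0.229412
tan δ = Δθ·L/(v·dt) = 0.475429  →  δ = 0.4438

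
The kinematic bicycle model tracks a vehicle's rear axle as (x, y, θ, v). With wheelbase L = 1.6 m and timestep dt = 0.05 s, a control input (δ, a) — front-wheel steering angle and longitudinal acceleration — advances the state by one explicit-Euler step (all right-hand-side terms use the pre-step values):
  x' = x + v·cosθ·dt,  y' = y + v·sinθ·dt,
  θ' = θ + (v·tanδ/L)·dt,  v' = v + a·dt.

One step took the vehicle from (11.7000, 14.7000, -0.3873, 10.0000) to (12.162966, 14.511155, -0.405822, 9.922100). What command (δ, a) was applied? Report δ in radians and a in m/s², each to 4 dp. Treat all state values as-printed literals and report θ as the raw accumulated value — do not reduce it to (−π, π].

a = (v'−v)/dt = (-0.077900)/0.05 = -1.5580
Δθ = θ'−θ = -0.018522;  (v·dt/L) = 10.0000·0.05/1.6 = 0.312500
tan δ = Δθ·L/(v·dt) = -0.059270  →  δ = -0.0592

δ = -0.0592, a = -1.5580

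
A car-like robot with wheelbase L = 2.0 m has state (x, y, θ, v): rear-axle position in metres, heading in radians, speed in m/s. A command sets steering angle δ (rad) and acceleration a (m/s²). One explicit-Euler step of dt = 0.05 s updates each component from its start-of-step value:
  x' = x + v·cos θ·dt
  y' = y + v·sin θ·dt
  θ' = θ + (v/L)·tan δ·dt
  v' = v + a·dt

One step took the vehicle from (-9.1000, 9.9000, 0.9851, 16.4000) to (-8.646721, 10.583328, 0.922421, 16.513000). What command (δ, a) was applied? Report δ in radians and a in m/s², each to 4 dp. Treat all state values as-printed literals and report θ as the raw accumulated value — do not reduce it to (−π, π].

a = (v'−v)/dt = (0.113000)/0.05 = 2.2600
Δθ = θ'−θ = -0.062679;  (v·dt/L) = 16.4000·0.05/2.0 = 0.410000
tan δ = Δθ·L/(v·dt) = -0.152876  →  δ = -0.1517

δ = -0.1517, a = 2.2600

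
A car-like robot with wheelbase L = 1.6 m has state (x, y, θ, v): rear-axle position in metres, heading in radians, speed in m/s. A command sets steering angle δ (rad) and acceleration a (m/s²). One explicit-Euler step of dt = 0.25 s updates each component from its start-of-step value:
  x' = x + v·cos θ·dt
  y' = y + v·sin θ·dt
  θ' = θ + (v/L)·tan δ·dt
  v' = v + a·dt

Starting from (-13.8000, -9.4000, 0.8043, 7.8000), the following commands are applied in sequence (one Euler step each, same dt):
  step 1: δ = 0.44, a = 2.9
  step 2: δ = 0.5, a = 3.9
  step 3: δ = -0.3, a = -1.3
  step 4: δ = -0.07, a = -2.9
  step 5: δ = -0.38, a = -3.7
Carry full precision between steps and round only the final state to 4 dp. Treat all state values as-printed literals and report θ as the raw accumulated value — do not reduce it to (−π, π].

after step 1 (δ=0.44, a=2.9): (-12.447449, -7.995327, 1.378064, 8.525000)
after step 2 (δ=0.5, a=3.9): (-12.039227, -5.903538, 2.105756, 9.500000)
after step 3 (δ=-0.3, a=-1.3): (-13.250016, -3.860351, 1.646585, 9.175000)
after step 4 (δ=-0.07, a=-2.9): (-13.423689, -1.573185, 1.546069, 8.450000)
after step 5 (δ=-0.38, a=-3.7): (-13.371458, 0.538669, 1.018719, 7.525000)

(-13.3715, 0.5387, 1.0187, 7.5250)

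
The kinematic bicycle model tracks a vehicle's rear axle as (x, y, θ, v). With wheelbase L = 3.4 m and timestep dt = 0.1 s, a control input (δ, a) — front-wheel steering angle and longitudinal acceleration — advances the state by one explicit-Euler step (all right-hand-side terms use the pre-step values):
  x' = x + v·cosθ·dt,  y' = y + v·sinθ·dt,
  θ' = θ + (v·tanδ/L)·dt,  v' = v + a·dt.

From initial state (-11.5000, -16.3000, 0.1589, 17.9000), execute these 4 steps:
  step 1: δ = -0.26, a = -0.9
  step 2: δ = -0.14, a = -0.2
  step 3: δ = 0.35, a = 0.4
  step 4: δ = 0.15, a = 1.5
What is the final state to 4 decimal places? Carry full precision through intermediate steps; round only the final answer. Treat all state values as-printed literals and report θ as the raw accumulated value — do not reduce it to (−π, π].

after step 1 (δ=-0.26, a=-0.9): (-9.732551, -16.016764, 0.018847, 17.810000)
after step 2 (δ=-0.14, a=-0.2): (-7.951867, -15.983199, -0.054971, 17.790000)
after step 3 (δ=0.35, a=0.4): (-6.175554, -16.080943, 0.136025, 17.830000)
after step 4 (δ=0.15, a=1.5): (-4.409024, -15.839157, 0.215282, 17.980000)

(-4.4090, -15.8392, 0.2153, 17.9800)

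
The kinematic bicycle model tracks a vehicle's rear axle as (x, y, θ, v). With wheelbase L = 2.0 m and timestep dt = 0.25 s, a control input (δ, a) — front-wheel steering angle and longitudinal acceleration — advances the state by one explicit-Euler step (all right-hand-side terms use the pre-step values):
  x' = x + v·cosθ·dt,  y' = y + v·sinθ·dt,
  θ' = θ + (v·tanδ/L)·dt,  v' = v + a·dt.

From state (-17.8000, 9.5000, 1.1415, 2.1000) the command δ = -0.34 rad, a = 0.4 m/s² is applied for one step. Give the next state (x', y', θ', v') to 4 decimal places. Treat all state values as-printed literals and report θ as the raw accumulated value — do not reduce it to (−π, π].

x' = -17.8000 + 2.1000·cos(1.1415)·0.25 = -17.5815
y' = 9.5000 + 2.1000·sin(1.1415)·0.25 = 9.9774
θ' = 1.1415 + (2.1000/2.0)·tan(-0.34)·0.25 = 1.0486
v' = 2.1000 + 0.4000·0.25 = 2.2000

(-17.5815, 9.9774, 1.0486, 2.2000)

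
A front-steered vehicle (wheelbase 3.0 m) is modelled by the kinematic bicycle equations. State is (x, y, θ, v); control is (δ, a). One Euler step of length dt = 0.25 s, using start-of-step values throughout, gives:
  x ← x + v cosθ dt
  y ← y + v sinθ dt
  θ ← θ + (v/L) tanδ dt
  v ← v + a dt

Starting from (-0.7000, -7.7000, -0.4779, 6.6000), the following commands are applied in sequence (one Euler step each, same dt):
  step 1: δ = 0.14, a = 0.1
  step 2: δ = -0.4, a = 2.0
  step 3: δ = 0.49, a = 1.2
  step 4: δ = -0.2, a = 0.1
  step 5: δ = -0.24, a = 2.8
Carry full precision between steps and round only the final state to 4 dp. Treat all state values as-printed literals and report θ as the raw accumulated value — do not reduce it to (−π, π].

(7.1725, -11.5357, -0.5945, 8.1500)

after step 1 (δ=0.14, a=0.1): (0.765138, -8.458861, -0.400393, 6.625000)
after step 2 (δ=-0.4, a=2.0): (2.290392, -9.104434, -0.633810, 7.125000)
after step 3 (δ=0.49, a=1.2): (3.725682, -10.159324, -0.317111, 7.425000)
after step 4 (δ=-0.2, a=0.1): (5.489380, -10.738145, -0.442538, 7.450000)
after step 5 (δ=-0.24, a=2.8): (7.172462, -11.535731, -0.594466, 8.150000)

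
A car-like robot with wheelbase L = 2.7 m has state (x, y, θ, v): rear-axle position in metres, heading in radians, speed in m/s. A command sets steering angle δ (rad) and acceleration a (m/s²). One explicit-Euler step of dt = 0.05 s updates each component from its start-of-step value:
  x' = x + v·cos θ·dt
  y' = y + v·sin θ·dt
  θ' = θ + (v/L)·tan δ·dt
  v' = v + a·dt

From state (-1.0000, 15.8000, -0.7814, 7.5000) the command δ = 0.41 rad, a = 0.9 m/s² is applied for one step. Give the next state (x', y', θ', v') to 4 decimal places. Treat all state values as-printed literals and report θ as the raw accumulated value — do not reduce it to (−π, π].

x' = -1.0000 + 7.5000·cos(-0.7814)·0.05 = -0.7338
y' = 15.8000 + 7.5000·sin(-0.7814)·0.05 = 15.5359
θ' = -0.7814 + (7.5000/2.7)·tan(0.41)·0.05 = -0.7210
v' = 7.5000 + 0.9000·0.05 = 7.5450

(-0.7338, 15.5359, -0.7210, 7.5450)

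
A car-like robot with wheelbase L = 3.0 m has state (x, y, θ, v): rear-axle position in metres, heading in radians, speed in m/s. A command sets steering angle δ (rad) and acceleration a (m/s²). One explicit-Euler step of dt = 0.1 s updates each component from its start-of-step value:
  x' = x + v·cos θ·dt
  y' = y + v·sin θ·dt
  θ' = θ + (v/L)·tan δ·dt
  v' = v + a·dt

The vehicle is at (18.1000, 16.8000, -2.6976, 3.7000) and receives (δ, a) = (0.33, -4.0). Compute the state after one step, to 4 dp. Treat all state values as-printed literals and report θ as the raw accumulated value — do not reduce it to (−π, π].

x' = 18.1000 + 3.7000·cos(-2.6976)·0.1 = 17.7659
y' = 16.8000 + 3.7000·sin(-2.6976)·0.1 = 16.6411
θ' = -2.6976 + (3.7000/3.0)·tan(0.33)·0.1 = -2.6554
v' = 3.7000 − 4.0000·0.1 = 3.3000

(17.7659, 16.6411, -2.6554, 3.3000)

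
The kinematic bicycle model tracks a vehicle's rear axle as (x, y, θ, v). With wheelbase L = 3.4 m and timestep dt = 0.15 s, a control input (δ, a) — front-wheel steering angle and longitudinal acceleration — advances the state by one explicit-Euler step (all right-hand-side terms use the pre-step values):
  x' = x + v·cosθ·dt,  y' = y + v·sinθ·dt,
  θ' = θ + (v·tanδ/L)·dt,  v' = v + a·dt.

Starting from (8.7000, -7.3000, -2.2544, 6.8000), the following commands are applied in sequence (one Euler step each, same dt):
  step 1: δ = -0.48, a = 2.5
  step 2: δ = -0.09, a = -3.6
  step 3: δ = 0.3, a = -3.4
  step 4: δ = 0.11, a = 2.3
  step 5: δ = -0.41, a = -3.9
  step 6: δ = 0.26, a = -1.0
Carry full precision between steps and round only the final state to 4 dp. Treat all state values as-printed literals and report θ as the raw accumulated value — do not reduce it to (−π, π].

after step 1 (δ=-0.48, a=2.5): (8.055777, -8.090808, -2.410583, 7.175000)
after step 2 (δ=-0.09, a=-3.6): (7.254508, -8.809335, -2.439149, 6.635000)
after step 3 (δ=0.3, a=-3.4): (6.494868, -9.452351, -2.348600, 6.125000)
after step 4 (δ=0.11, a=2.3): (5.850166, -10.106920, -2.318756, 6.470000)
after step 5 (δ=-0.41, a=-3.9): (5.190086, -10.818373, -2.442817, 5.885000)
after step 6 (δ=0.26, a=-1.0): (4.514225, -11.386229, -2.373749, 5.735000)

(4.5142, -11.3862, -2.3737, 5.7350)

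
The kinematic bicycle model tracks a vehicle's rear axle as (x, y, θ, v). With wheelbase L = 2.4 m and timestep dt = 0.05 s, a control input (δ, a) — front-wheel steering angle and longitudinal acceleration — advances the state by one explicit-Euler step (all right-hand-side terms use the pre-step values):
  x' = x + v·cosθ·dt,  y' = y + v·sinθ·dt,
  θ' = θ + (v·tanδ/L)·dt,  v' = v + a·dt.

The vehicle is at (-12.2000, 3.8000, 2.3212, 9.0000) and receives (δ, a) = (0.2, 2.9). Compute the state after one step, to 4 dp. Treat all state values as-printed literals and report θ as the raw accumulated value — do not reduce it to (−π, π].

(-12.5069, 4.1291, 2.3592, 9.1450)

x' = -12.2000 + 9.0000·cos(2.3212)·0.05 = -12.5069
y' = 3.8000 + 9.0000·sin(2.3212)·0.05 = 4.1291
θ' = 2.3212 + (9.0000/2.4)·tan(0.2)·0.05 = 2.3592
v' = 9.0000 + 2.9000·0.05 = 9.1450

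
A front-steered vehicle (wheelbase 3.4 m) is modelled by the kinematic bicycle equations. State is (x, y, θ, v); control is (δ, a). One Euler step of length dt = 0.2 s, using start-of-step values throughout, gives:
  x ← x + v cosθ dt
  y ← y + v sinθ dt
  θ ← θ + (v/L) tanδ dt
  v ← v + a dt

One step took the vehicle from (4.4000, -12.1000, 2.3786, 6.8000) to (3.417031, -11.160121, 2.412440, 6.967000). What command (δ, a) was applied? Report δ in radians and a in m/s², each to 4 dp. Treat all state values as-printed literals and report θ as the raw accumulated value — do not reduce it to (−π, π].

a = (v'−v)/dt = (0.167000)/0.2 = 0.8350
Δθ = θ'−θ = 0.033840;  (v·dt/L) = 6.8000·0.2/3.4 = 0.400000
tan δ = Δθ·L/(v·dt) = 0.084600  →  δ = 0.0844

δ = 0.0844, a = 0.8350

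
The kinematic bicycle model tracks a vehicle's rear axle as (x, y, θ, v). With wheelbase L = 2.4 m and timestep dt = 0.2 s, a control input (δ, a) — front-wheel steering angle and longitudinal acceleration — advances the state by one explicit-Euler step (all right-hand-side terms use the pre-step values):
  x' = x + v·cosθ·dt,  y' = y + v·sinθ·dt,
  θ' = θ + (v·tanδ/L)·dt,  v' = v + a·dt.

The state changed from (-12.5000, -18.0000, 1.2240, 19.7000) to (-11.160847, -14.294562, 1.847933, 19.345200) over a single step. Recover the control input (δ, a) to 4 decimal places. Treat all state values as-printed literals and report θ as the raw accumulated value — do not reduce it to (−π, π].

δ = 0.3632, a = -1.7740

a = (v'−v)/dt = (-0.354800)/0.2 = -1.7740
Δθ = θ'−θ = 0.623933;  (v·dt/L) = 19.7000·0.2/2.4 = 1.641667
tan δ = Δθ·L/(v·dt) = 0.380061  →  δ = 0.3632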